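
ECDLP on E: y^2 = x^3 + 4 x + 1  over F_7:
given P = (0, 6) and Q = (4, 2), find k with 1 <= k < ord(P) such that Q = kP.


Enumerate multiples of P until we hit Q = (4, 2):
  1P = (0, 6)
  2P = (4, 2)
Match found at i = 2.

k = 2


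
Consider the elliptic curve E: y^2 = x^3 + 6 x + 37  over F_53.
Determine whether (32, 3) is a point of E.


Check whether y^2 = x^3 + 6 x + 37 (mod 53) for (x, y) = (32, 3).
LHS: y^2 = 3^2 mod 53 = 9
RHS: x^3 + 6 x + 37 = 32^3 + 6*32 + 37 mod 53 = 31
LHS != RHS

No, not on the curve


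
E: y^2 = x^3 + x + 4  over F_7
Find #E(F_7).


For each x in F_7, count y with y^2 = x^3 + 1 x + 4 mod 7:
  x = 0: RHS = 4, y in [2, 5]  -> 2 point(s)
  x = 2: RHS = 0, y in [0]  -> 1 point(s)
  x = 4: RHS = 2, y in [3, 4]  -> 2 point(s)
  x = 5: RHS = 1, y in [1, 6]  -> 2 point(s)
  x = 6: RHS = 2, y in [3, 4]  -> 2 point(s)
Affine points: 9. Add the point at infinity: total = 10.

#E(F_7) = 10


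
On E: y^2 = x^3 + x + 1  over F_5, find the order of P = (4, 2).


Compute successive multiples of P until we hit O:
  1P = (4, 2)
  2P = (3, 4)
  3P = (2, 4)
  4P = (0, 4)
  5P = (0, 1)
  6P = (2, 1)
  7P = (3, 1)
  8P = (4, 3)
  ... (continuing to 9P)
  9P = O

ord(P) = 9


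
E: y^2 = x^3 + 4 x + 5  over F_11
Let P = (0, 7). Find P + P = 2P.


Doubling: s = (3 x1^2 + a) / (2 y1)
s = (3*0^2 + 4) / (2*7) mod 11 = 5
x3 = s^2 - 2 x1 mod 11 = 5^2 - 2*0 = 3
y3 = s (x1 - x3) - y1 mod 11 = 5 * (0 - 3) - 7 = 0

2P = (3, 0)


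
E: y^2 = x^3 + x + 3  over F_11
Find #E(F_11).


For each x in F_11, count y with y^2 = x^3 + 1 x + 3 mod 11:
  x = 0: RHS = 3, y in [5, 6]  -> 2 point(s)
  x = 1: RHS = 5, y in [4, 7]  -> 2 point(s)
  x = 3: RHS = 0, y in [0]  -> 1 point(s)
  x = 4: RHS = 5, y in [4, 7]  -> 2 point(s)
  x = 5: RHS = 1, y in [1, 10]  -> 2 point(s)
  x = 6: RHS = 5, y in [4, 7]  -> 2 point(s)
  x = 7: RHS = 1, y in [1, 10]  -> 2 point(s)
  x = 9: RHS = 4, y in [2, 9]  -> 2 point(s)
  x = 10: RHS = 1, y in [1, 10]  -> 2 point(s)
Affine points: 17. Add the point at infinity: total = 18.

#E(F_11) = 18


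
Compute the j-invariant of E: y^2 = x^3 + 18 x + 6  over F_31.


Delta = -16(4 a^3 + 27 b^2) mod 31 = 2
-1728 * (4 a)^3 = -1728 * (4*18)^3 mod 31 = 2
j = 2 * 2^(-1) mod 31 = 1

j = 1 (mod 31)


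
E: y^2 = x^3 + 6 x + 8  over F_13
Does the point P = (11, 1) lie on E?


Check whether y^2 = x^3 + 6 x + 8 (mod 13) for (x, y) = (11, 1).
LHS: y^2 = 1^2 mod 13 = 1
RHS: x^3 + 6 x + 8 = 11^3 + 6*11 + 8 mod 13 = 1
LHS = RHS

Yes, on the curve


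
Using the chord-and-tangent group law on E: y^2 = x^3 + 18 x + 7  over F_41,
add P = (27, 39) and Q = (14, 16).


P != Q, so use the chord formula.
s = (y2 - y1) / (x2 - x1) = (18) / (28) mod 41 = 27
x3 = s^2 - x1 - x2 mod 41 = 27^2 - 27 - 14 = 32
y3 = s (x1 - x3) - y1 mod 41 = 27 * (27 - 32) - 39 = 31

P + Q = (32, 31)


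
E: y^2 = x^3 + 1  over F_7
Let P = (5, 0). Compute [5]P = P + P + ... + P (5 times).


k = 5 = 101_2 (binary, LSB first: 101)
Double-and-add from P = (5, 0):
  bit 0 = 1: acc = O + (5, 0) = (5, 0)
  bit 1 = 0: acc unchanged = (5, 0)
  bit 2 = 1: acc = (5, 0) + O = (5, 0)

5P = (5, 0)


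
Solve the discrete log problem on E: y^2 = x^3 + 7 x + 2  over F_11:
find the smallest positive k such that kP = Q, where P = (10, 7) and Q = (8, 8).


Enumerate multiples of P until we hit Q = (8, 8):
  1P = (10, 7)
  2P = (7, 3)
  3P = (8, 3)
  4P = (8, 8)
Match found at i = 4.

k = 4


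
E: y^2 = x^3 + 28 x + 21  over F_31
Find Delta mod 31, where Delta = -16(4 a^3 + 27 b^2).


4 a^3 + 27 b^2 = 4*28^3 + 27*21^2 = 87808 + 11907 = 99715
Delta = -16 * (99715) = -1595440
Delta mod 31 = 6

Delta = 6 (mod 31)


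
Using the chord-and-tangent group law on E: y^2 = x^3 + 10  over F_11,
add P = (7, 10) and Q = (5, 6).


P != Q, so use the chord formula.
s = (y2 - y1) / (x2 - x1) = (7) / (9) mod 11 = 2
x3 = s^2 - x1 - x2 mod 11 = 2^2 - 7 - 5 = 3
y3 = s (x1 - x3) - y1 mod 11 = 2 * (7 - 3) - 10 = 9

P + Q = (3, 9)


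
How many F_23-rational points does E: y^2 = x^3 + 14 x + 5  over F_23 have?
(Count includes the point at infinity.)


For each x in F_23, count y with y^2 = x^3 + 14 x + 5 mod 23:
  x = 2: RHS = 18, y in [8, 15]  -> 2 point(s)
  x = 5: RHS = 16, y in [4, 19]  -> 2 point(s)
  x = 6: RHS = 6, y in [11, 12]  -> 2 point(s)
  x = 7: RHS = 9, y in [3, 20]  -> 2 point(s)
  x = 8: RHS = 8, y in [10, 13]  -> 2 point(s)
  x = 9: RHS = 9, y in [3, 20]  -> 2 point(s)
  x = 10: RHS = 18, y in [8, 15]  -> 2 point(s)
  x = 11: RHS = 18, y in [8, 15]  -> 2 point(s)
  x = 14: RHS = 1, y in [1, 22]  -> 2 point(s)
  x = 15: RHS = 2, y in [5, 18]  -> 2 point(s)
  x = 16: RHS = 1, y in [1, 22]  -> 2 point(s)
  x = 17: RHS = 4, y in [2, 21]  -> 2 point(s)
  x = 19: RHS = 0, y in [0]  -> 1 point(s)
  x = 22: RHS = 13, y in [6, 17]  -> 2 point(s)
Affine points: 27. Add the point at infinity: total = 28.

#E(F_23) = 28


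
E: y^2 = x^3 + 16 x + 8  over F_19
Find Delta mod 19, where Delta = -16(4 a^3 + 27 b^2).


4 a^3 + 27 b^2 = 4*16^3 + 27*8^2 = 16384 + 1728 = 18112
Delta = -16 * (18112) = -289792
Delta mod 19 = 15

Delta = 15 (mod 19)


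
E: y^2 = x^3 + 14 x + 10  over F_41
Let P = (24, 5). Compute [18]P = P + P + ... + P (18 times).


k = 18 = 10010_2 (binary, LSB first: 01001)
Double-and-add from P = (24, 5):
  bit 0 = 0: acc unchanged = O
  bit 1 = 1: acc = O + (38, 8) = (38, 8)
  bit 2 = 0: acc unchanged = (38, 8)
  bit 3 = 0: acc unchanged = (38, 8)
  bit 4 = 1: acc = (38, 8) + (9, 2) = (25, 6)

18P = (25, 6)


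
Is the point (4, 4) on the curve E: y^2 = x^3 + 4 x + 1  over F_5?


Check whether y^2 = x^3 + 4 x + 1 (mod 5) for (x, y) = (4, 4).
LHS: y^2 = 4^2 mod 5 = 1
RHS: x^3 + 4 x + 1 = 4^3 + 4*4 + 1 mod 5 = 1
LHS = RHS

Yes, on the curve


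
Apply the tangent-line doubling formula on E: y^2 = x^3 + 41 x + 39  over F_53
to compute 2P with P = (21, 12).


Doubling: s = (3 x1^2 + a) / (2 y1)
s = (3*21^2 + 41) / (2*12) mod 53 = 48
x3 = s^2 - 2 x1 mod 53 = 48^2 - 2*21 = 36
y3 = s (x1 - x3) - y1 mod 53 = 48 * (21 - 36) - 12 = 10

2P = (36, 10)


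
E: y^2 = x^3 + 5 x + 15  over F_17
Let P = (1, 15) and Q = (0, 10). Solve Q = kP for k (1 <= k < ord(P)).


Enumerate multiples of P until we hit Q = (0, 10):
  1P = (1, 15)
  2P = (2, 4)
  3P = (16, 14)
  4P = (13, 13)
  5P = (12, 1)
  6P = (0, 10)
Match found at i = 6.

k = 6


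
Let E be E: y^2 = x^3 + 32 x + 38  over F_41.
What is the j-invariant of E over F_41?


Delta = -16(4 a^3 + 27 b^2) mod 41 = 5
-1728 * (4 a)^3 = -1728 * (4*32)^3 mod 41 = 29
j = 29 * 5^(-1) mod 41 = 14

j = 14 (mod 41)


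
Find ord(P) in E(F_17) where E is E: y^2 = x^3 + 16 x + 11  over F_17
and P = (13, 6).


Compute successive multiples of P until we hit O:
  1P = (13, 6)
  2P = (10, 10)
  3P = (9, 0)
  4P = (10, 7)
  5P = (13, 11)
  6P = O

ord(P) = 6


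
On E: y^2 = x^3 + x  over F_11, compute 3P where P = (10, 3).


k = 3 = 11_2 (binary, LSB first: 11)
Double-and-add from P = (10, 3):
  bit 0 = 1: acc = O + (10, 3) = (10, 3)
  bit 1 = 1: acc = (10, 3) + (0, 0) = (10, 8)

3P = (10, 8)


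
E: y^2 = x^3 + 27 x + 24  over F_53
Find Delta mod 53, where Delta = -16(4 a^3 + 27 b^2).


4 a^3 + 27 b^2 = 4*27^3 + 27*24^2 = 78732 + 15552 = 94284
Delta = -16 * (94284) = -1508544
Delta mod 53 = 48

Delta = 48 (mod 53)


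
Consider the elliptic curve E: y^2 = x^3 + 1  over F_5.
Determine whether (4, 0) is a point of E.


Check whether y^2 = x^3 + 0 x + 1 (mod 5) for (x, y) = (4, 0).
LHS: y^2 = 0^2 mod 5 = 0
RHS: x^3 + 0 x + 1 = 4^3 + 0*4 + 1 mod 5 = 0
LHS = RHS

Yes, on the curve


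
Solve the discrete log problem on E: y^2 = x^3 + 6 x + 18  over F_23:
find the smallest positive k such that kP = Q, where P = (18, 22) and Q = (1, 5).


Enumerate multiples of P until we hit Q = (1, 5):
  1P = (18, 22)
  2P = (0, 8)
  3P = (11, 9)
  4P = (12, 22)
  5P = (16, 1)
  6P = (13, 19)
  7P = (8, 7)
  8P = (5, 9)
  9P = (1, 18)
  10P = (7, 9)
  11P = (7, 14)
  12P = (1, 5)
Match found at i = 12.

k = 12


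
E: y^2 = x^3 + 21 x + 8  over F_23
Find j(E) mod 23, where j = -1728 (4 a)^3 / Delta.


Delta = -16(4 a^3 + 27 b^2) mod 23 = 4
-1728 * (4 a)^3 = -1728 * (4*21)^3 mod 23 = 18
j = 18 * 4^(-1) mod 23 = 16

j = 16 (mod 23)


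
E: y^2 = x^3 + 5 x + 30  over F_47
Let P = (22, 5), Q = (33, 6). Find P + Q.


P != Q, so use the chord formula.
s = (y2 - y1) / (x2 - x1) = (1) / (11) mod 47 = 30
x3 = s^2 - x1 - x2 mod 47 = 30^2 - 22 - 33 = 46
y3 = s (x1 - x3) - y1 mod 47 = 30 * (22 - 46) - 5 = 27

P + Q = (46, 27)


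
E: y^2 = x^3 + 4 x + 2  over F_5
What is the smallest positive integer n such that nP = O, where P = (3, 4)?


Compute successive multiples of P until we hit O:
  1P = (3, 4)
  2P = (3, 1)
  3P = O

ord(P) = 3


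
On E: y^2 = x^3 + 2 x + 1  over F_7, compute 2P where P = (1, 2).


Doubling: s = (3 x1^2 + a) / (2 y1)
s = (3*1^2 + 2) / (2*2) mod 7 = 3
x3 = s^2 - 2 x1 mod 7 = 3^2 - 2*1 = 0
y3 = s (x1 - x3) - y1 mod 7 = 3 * (1 - 0) - 2 = 1

2P = (0, 1)


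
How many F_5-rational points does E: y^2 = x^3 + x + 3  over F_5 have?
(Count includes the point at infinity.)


For each x in F_5, count y with y^2 = x^3 + 1 x + 3 mod 5:
  x = 1: RHS = 0, y in [0]  -> 1 point(s)
  x = 4: RHS = 1, y in [1, 4]  -> 2 point(s)
Affine points: 3. Add the point at infinity: total = 4.

#E(F_5) = 4


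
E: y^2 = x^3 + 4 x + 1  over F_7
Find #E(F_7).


For each x in F_7, count y with y^2 = x^3 + 4 x + 1 mod 7:
  x = 0: RHS = 1, y in [1, 6]  -> 2 point(s)
  x = 4: RHS = 4, y in [2, 5]  -> 2 point(s)
Affine points: 4. Add the point at infinity: total = 5.

#E(F_7) = 5


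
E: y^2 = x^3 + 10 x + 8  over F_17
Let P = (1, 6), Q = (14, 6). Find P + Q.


P != Q, so use the chord formula.
s = (y2 - y1) / (x2 - x1) = (0) / (13) mod 17 = 0
x3 = s^2 - x1 - x2 mod 17 = 0^2 - 1 - 14 = 2
y3 = s (x1 - x3) - y1 mod 17 = 0 * (1 - 2) - 6 = 11

P + Q = (2, 11)


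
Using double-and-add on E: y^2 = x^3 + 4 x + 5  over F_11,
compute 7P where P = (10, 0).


k = 7 = 111_2 (binary, LSB first: 111)
Double-and-add from P = (10, 0):
  bit 0 = 1: acc = O + (10, 0) = (10, 0)
  bit 1 = 1: acc = (10, 0) + O = (10, 0)
  bit 2 = 1: acc = (10, 0) + O = (10, 0)

7P = (10, 0)


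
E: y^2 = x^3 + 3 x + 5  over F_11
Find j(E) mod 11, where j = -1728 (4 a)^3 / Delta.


Delta = -16(4 a^3 + 27 b^2) mod 11 = 1
-1728 * (4 a)^3 = -1728 * (4*3)^3 mod 11 = 10
j = 10 * 1^(-1) mod 11 = 10

j = 10 (mod 11)


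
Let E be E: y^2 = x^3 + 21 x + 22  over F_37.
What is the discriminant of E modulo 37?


4 a^3 + 27 b^2 = 4*21^3 + 27*22^2 = 37044 + 13068 = 50112
Delta = -16 * (50112) = -801792
Delta mod 37 = 35

Delta = 35 (mod 37)


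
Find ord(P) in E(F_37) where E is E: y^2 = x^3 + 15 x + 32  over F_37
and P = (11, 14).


Compute successive multiples of P until we hit O:
  1P = (11, 14)
  2P = (3, 20)
  3P = (12, 33)
  4P = (5, 26)
  5P = (25, 14)
  6P = (1, 23)
  7P = (21, 32)
  8P = (26, 33)
  ... (continuing to 35P)
  35P = O

ord(P) = 35


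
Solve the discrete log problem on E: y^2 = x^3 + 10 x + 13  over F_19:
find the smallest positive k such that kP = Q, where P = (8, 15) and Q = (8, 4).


Enumerate multiples of P until we hit Q = (8, 4):
  1P = (8, 15)
  2P = (10, 7)
  3P = (17, 2)
  4P = (5, 6)
  5P = (15, 2)
  6P = (1, 10)
  7P = (14, 16)
  8P = (6, 17)
  9P = (6, 2)
  10P = (14, 3)
  11P = (1, 9)
  12P = (15, 17)
  13P = (5, 13)
  14P = (17, 17)
  15P = (10, 12)
  16P = (8, 4)
Match found at i = 16.

k = 16


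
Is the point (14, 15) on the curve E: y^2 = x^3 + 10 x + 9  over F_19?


Check whether y^2 = x^3 + 10 x + 9 (mod 19) for (x, y) = (14, 15).
LHS: y^2 = 15^2 mod 19 = 16
RHS: x^3 + 10 x + 9 = 14^3 + 10*14 + 9 mod 19 = 5
LHS != RHS

No, not on the curve


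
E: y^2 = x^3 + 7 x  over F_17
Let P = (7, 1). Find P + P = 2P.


Doubling: s = (3 x1^2 + a) / (2 y1)
s = (3*7^2 + 7) / (2*1) mod 17 = 9
x3 = s^2 - 2 x1 mod 17 = 9^2 - 2*7 = 16
y3 = s (x1 - x3) - y1 mod 17 = 9 * (7 - 16) - 1 = 3

2P = (16, 3)


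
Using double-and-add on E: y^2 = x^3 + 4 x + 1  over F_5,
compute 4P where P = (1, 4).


k = 4 = 100_2 (binary, LSB first: 001)
Double-and-add from P = (1, 4):
  bit 0 = 0: acc unchanged = O
  bit 1 = 0: acc unchanged = O
  bit 2 = 1: acc = O + (3, 0) = (3, 0)

4P = (3, 0)


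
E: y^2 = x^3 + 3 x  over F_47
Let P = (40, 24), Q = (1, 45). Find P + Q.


P != Q, so use the chord formula.
s = (y2 - y1) / (x2 - x1) = (21) / (8) mod 47 = 32
x3 = s^2 - x1 - x2 mod 47 = 32^2 - 40 - 1 = 43
y3 = s (x1 - x3) - y1 mod 47 = 32 * (40 - 43) - 24 = 21

P + Q = (43, 21)


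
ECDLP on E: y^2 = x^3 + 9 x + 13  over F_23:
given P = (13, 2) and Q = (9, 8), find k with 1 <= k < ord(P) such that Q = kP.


Enumerate multiples of P until we hit Q = (9, 8):
  1P = (13, 2)
  2P = (9, 8)
Match found at i = 2.

k = 2


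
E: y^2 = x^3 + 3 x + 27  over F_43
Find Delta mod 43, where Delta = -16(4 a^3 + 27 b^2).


4 a^3 + 27 b^2 = 4*3^3 + 27*27^2 = 108 + 19683 = 19791
Delta = -16 * (19791) = -316656
Delta mod 43 = 39

Delta = 39 (mod 43)


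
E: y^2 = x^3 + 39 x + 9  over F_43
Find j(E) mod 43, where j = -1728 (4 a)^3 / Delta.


Delta = -16(4 a^3 + 27 b^2) mod 43 = 21
-1728 * (4 a)^3 = -1728 * (4*39)^3 mod 43 = 2
j = 2 * 21^(-1) mod 43 = 39

j = 39 (mod 43)


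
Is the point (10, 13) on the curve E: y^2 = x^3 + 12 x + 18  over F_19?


Check whether y^2 = x^3 + 12 x + 18 (mod 19) for (x, y) = (10, 13).
LHS: y^2 = 13^2 mod 19 = 17
RHS: x^3 + 12 x + 18 = 10^3 + 12*10 + 18 mod 19 = 17
LHS = RHS

Yes, on the curve


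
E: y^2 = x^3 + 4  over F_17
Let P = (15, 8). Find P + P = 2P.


Doubling: s = (3 x1^2 + a) / (2 y1)
s = (3*15^2 + 0) / (2*8) mod 17 = 5
x3 = s^2 - 2 x1 mod 17 = 5^2 - 2*15 = 12
y3 = s (x1 - x3) - y1 mod 17 = 5 * (15 - 12) - 8 = 7

2P = (12, 7)


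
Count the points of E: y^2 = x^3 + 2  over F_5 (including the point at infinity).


For each x in F_5, count y with y^2 = x^3 + 0 x + 2 mod 5:
  x = 2: RHS = 0, y in [0]  -> 1 point(s)
  x = 3: RHS = 4, y in [2, 3]  -> 2 point(s)
  x = 4: RHS = 1, y in [1, 4]  -> 2 point(s)
Affine points: 5. Add the point at infinity: total = 6.

#E(F_5) = 6


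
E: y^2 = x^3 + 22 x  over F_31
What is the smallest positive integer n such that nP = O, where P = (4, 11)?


Compute successive multiples of P until we hit O:
  1P = (4, 11)
  2P = (28, 0)
  3P = (4, 20)
  4P = O

ord(P) = 4


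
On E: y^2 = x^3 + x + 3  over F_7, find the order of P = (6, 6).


Compute successive multiples of P until we hit O:
  1P = (6, 6)
  2P = (6, 1)
  3P = O

ord(P) = 3


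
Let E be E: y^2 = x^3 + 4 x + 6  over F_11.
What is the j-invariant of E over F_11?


Delta = -16(4 a^3 + 27 b^2) mod 11 = 9
-1728 * (4 a)^3 = -1728 * (4*4)^3 mod 11 = 7
j = 7 * 9^(-1) mod 11 = 2

j = 2 (mod 11)


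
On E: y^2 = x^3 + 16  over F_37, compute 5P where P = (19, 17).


k = 5 = 101_2 (binary, LSB first: 101)
Double-and-add from P = (19, 17):
  bit 0 = 1: acc = O + (19, 17) = (19, 17)
  bit 1 = 0: acc unchanged = (19, 17)
  bit 2 = 1: acc = (19, 17) + (28, 8) = (28, 29)

5P = (28, 29)


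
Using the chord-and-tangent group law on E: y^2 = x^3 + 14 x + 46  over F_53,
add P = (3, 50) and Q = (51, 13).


P != Q, so use the chord formula.
s = (y2 - y1) / (x2 - x1) = (16) / (48) mod 53 = 18
x3 = s^2 - x1 - x2 mod 53 = 18^2 - 3 - 51 = 5
y3 = s (x1 - x3) - y1 mod 53 = 18 * (3 - 5) - 50 = 20

P + Q = (5, 20)


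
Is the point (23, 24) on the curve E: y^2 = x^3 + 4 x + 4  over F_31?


Check whether y^2 = x^3 + 4 x + 4 (mod 31) for (x, y) = (23, 24).
LHS: y^2 = 24^2 mod 31 = 18
RHS: x^3 + 4 x + 4 = 23^3 + 4*23 + 4 mod 31 = 18
LHS = RHS

Yes, on the curve


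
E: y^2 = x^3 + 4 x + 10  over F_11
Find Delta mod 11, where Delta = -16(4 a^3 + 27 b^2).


4 a^3 + 27 b^2 = 4*4^3 + 27*10^2 = 256 + 2700 = 2956
Delta = -16 * (2956) = -47296
Delta mod 11 = 4

Delta = 4 (mod 11)


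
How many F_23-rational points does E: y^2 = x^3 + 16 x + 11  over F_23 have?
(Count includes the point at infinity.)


For each x in F_23, count y with y^2 = x^3 + 16 x + 11 mod 23:
  x = 4: RHS = 1, y in [1, 22]  -> 2 point(s)
  x = 5: RHS = 9, y in [3, 20]  -> 2 point(s)
  x = 6: RHS = 1, y in [1, 22]  -> 2 point(s)
  x = 7: RHS = 6, y in [11, 12]  -> 2 point(s)
  x = 11: RHS = 0, y in [0]  -> 1 point(s)
  x = 13: RHS = 1, y in [1, 22]  -> 2 point(s)
  x = 14: RHS = 12, y in [9, 14]  -> 2 point(s)
  x = 16: RHS = 16, y in [4, 19]  -> 2 point(s)
  x = 18: RHS = 13, y in [6, 17]  -> 2 point(s)
Affine points: 17. Add the point at infinity: total = 18.

#E(F_23) = 18


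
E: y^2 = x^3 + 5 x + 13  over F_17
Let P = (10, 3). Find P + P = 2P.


Doubling: s = (3 x1^2 + a) / (2 y1)
s = (3*10^2 + 5) / (2*3) mod 17 = 14
x3 = s^2 - 2 x1 mod 17 = 14^2 - 2*10 = 6
y3 = s (x1 - x3) - y1 mod 17 = 14 * (10 - 6) - 3 = 2

2P = (6, 2)


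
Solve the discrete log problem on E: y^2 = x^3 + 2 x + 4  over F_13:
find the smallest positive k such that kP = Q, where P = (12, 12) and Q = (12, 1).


Enumerate multiples of P until we hit Q = (12, 1):
  1P = (12, 12)
  2P = (5, 3)
  3P = (8, 8)
  4P = (7, 6)
  5P = (10, 6)
  6P = (0, 11)
  7P = (2, 4)
  8P = (9, 6)
  9P = (9, 7)
  10P = (2, 9)
  11P = (0, 2)
  12P = (10, 7)
  13P = (7, 7)
  14P = (8, 5)
  15P = (5, 10)
  16P = (12, 1)
Match found at i = 16.

k = 16


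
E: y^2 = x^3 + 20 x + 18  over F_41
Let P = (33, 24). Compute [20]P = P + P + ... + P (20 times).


k = 20 = 10100_2 (binary, LSB first: 00101)
Double-and-add from P = (33, 24):
  bit 0 = 0: acc unchanged = O
  bit 1 = 0: acc unchanged = O
  bit 2 = 1: acc = O + (9, 36) = (9, 36)
  bit 3 = 0: acc unchanged = (9, 36)
  bit 4 = 1: acc = (9, 36) + (3, 33) = (19, 0)

20P = (19, 0)


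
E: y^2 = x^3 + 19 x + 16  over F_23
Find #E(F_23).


For each x in F_23, count y with y^2 = x^3 + 19 x + 16 mod 23:
  x = 0: RHS = 16, y in [4, 19]  -> 2 point(s)
  x = 1: RHS = 13, y in [6, 17]  -> 2 point(s)
  x = 2: RHS = 16, y in [4, 19]  -> 2 point(s)
  x = 3: RHS = 8, y in [10, 13]  -> 2 point(s)
  x = 4: RHS = 18, y in [8, 15]  -> 2 point(s)
  x = 5: RHS = 6, y in [11, 12]  -> 2 point(s)
  x = 6: RHS = 1, y in [1, 22]  -> 2 point(s)
  x = 7: RHS = 9, y in [3, 20]  -> 2 point(s)
  x = 8: RHS = 13, y in [6, 17]  -> 2 point(s)
  x = 14: RHS = 13, y in [6, 17]  -> 2 point(s)
  x = 16: RHS = 0, y in [0]  -> 1 point(s)
  x = 17: RHS = 8, y in [10, 13]  -> 2 point(s)
  x = 18: RHS = 3, y in [7, 16]  -> 2 point(s)
  x = 20: RHS = 1, y in [1, 22]  -> 2 point(s)
  x = 21: RHS = 16, y in [4, 19]  -> 2 point(s)
Affine points: 29. Add the point at infinity: total = 30.

#E(F_23) = 30


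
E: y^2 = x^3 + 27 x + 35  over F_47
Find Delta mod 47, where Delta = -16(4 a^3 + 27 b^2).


4 a^3 + 27 b^2 = 4*27^3 + 27*35^2 = 78732 + 33075 = 111807
Delta = -16 * (111807) = -1788912
Delta mod 47 = 2

Delta = 2 (mod 47)


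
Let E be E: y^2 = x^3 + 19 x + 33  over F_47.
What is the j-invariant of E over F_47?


Delta = -16(4 a^3 + 27 b^2) mod 47 = 26
-1728 * (4 a)^3 = -1728 * (4*19)^3 mod 47 = 3
j = 3 * 26^(-1) mod 47 = 20

j = 20 (mod 47)


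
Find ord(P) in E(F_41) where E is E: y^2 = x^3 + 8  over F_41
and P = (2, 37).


Compute successive multiples of P until we hit O:
  1P = (2, 37)
  2P = (29, 24)
  3P = (14, 28)
  4P = (23, 30)
  5P = (7, 33)
  6P = (31, 19)
  7P = (0, 7)
  8P = (18, 10)
  ... (continuing to 21P)
  21P = O

ord(P) = 21


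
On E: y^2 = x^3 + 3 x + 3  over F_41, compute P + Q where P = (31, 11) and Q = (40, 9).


P != Q, so use the chord formula.
s = (y2 - y1) / (x2 - x1) = (39) / (9) mod 41 = 18
x3 = s^2 - x1 - x2 mod 41 = 18^2 - 31 - 40 = 7
y3 = s (x1 - x3) - y1 mod 41 = 18 * (31 - 7) - 11 = 11

P + Q = (7, 11)


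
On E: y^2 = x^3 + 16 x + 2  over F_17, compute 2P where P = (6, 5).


Doubling: s = (3 x1^2 + a) / (2 y1)
s = (3*6^2 + 16) / (2*5) mod 17 = 9
x3 = s^2 - 2 x1 mod 17 = 9^2 - 2*6 = 1
y3 = s (x1 - x3) - y1 mod 17 = 9 * (6 - 1) - 5 = 6

2P = (1, 6)


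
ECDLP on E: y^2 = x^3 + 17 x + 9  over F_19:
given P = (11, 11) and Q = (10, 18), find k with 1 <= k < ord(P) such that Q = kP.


Enumerate multiples of P until we hit Q = (10, 18):
  1P = (11, 11)
  2P = (16, 8)
  3P = (3, 7)
  4P = (10, 18)
Match found at i = 4.

k = 4


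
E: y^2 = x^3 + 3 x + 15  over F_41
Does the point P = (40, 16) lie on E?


Check whether y^2 = x^3 + 3 x + 15 (mod 41) for (x, y) = (40, 16).
LHS: y^2 = 16^2 mod 41 = 10
RHS: x^3 + 3 x + 15 = 40^3 + 3*40 + 15 mod 41 = 11
LHS != RHS

No, not on the curve


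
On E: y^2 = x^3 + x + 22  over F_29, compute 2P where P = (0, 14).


Doubling: s = (3 x1^2 + a) / (2 y1)
s = (3*0^2 + 1) / (2*14) mod 29 = 28
x3 = s^2 - 2 x1 mod 29 = 28^2 - 2*0 = 1
y3 = s (x1 - x3) - y1 mod 29 = 28 * (0 - 1) - 14 = 16

2P = (1, 16)


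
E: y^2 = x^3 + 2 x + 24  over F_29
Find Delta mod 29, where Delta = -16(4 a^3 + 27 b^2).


4 a^3 + 27 b^2 = 4*2^3 + 27*24^2 = 32 + 15552 = 15584
Delta = -16 * (15584) = -249344
Delta mod 29 = 27

Delta = 27 (mod 29)


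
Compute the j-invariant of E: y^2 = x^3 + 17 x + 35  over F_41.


Delta = -16(4 a^3 + 27 b^2) mod 41 = 25
-1728 * (4 a)^3 = -1728 * (4*17)^3 mod 41 = 23
j = 23 * 25^(-1) mod 41 = 37

j = 37 (mod 41)


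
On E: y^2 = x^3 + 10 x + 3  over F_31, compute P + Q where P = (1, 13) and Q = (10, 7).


P != Q, so use the chord formula.
s = (y2 - y1) / (x2 - x1) = (25) / (9) mod 31 = 20
x3 = s^2 - x1 - x2 mod 31 = 20^2 - 1 - 10 = 17
y3 = s (x1 - x3) - y1 mod 31 = 20 * (1 - 17) - 13 = 8

P + Q = (17, 8)


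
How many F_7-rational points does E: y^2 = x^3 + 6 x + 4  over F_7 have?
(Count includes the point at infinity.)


For each x in F_7, count y with y^2 = x^3 + 6 x + 4 mod 7:
  x = 0: RHS = 4, y in [2, 5]  -> 2 point(s)
  x = 1: RHS = 4, y in [2, 5]  -> 2 point(s)
  x = 3: RHS = 0, y in [0]  -> 1 point(s)
  x = 4: RHS = 1, y in [1, 6]  -> 2 point(s)
  x = 6: RHS = 4, y in [2, 5]  -> 2 point(s)
Affine points: 9. Add the point at infinity: total = 10.

#E(F_7) = 10


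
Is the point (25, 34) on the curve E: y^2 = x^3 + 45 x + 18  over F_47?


Check whether y^2 = x^3 + 45 x + 18 (mod 47) for (x, y) = (25, 34).
LHS: y^2 = 34^2 mod 47 = 28
RHS: x^3 + 45 x + 18 = 25^3 + 45*25 + 18 mod 47 = 36
LHS != RHS

No, not on the curve


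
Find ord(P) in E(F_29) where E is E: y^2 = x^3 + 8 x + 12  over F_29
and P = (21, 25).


Compute successive multiples of P until we hit O:
  1P = (21, 25)
  2P = (3, 18)
  3P = (9, 28)
  4P = (19, 18)
  5P = (23, 26)
  6P = (7, 11)
  7P = (2, 23)
  8P = (13, 14)
  ... (continuing to 21P)
  21P = O

ord(P) = 21


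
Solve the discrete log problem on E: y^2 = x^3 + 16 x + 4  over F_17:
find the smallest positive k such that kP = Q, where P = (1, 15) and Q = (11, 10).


Enumerate multiples of P until we hit Q = (11, 10):
  1P = (1, 15)
  2P = (11, 7)
  3P = (7, 0)
  4P = (11, 10)
Match found at i = 4.

k = 4


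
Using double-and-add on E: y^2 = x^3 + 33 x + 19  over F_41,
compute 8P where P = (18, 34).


k = 8 = 1000_2 (binary, LSB first: 0001)
Double-and-add from P = (18, 34):
  bit 0 = 0: acc unchanged = O
  bit 1 = 0: acc unchanged = O
  bit 2 = 0: acc unchanged = O
  bit 3 = 1: acc = O + (9, 15) = (9, 15)

8P = (9, 15)


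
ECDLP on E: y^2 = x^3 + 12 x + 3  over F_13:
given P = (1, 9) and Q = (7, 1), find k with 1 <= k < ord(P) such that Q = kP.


Enumerate multiples of P until we hit Q = (7, 1):
  1P = (1, 9)
  2P = (7, 12)
  3P = (2, 10)
  4P = (11, 7)
  5P = (0, 9)
  6P = (12, 4)
  7P = (3, 12)
  8P = (8, 0)
  9P = (3, 1)
  10P = (12, 9)
  11P = (0, 4)
  12P = (11, 6)
  13P = (2, 3)
  14P = (7, 1)
Match found at i = 14.

k = 14


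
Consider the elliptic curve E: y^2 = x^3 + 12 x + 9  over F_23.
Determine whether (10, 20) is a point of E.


Check whether y^2 = x^3 + 12 x + 9 (mod 23) for (x, y) = (10, 20).
LHS: y^2 = 20^2 mod 23 = 9
RHS: x^3 + 12 x + 9 = 10^3 + 12*10 + 9 mod 23 = 2
LHS != RHS

No, not on the curve


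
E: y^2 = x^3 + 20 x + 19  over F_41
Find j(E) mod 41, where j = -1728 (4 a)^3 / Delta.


Delta = -16(4 a^3 + 27 b^2) mod 41 = 20
-1728 * (4 a)^3 = -1728 * (4*20)^3 mod 41 = 7
j = 7 * 20^(-1) mod 41 = 27

j = 27 (mod 41)


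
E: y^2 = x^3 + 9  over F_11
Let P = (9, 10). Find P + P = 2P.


Doubling: s = (3 x1^2 + a) / (2 y1)
s = (3*9^2 + 0) / (2*10) mod 11 = 5
x3 = s^2 - 2 x1 mod 11 = 5^2 - 2*9 = 7
y3 = s (x1 - x3) - y1 mod 11 = 5 * (9 - 7) - 10 = 0

2P = (7, 0)


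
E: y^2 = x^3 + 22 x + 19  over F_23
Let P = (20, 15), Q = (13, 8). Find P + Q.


P != Q, so use the chord formula.
s = (y2 - y1) / (x2 - x1) = (16) / (16) mod 23 = 1
x3 = s^2 - x1 - x2 mod 23 = 1^2 - 20 - 13 = 14
y3 = s (x1 - x3) - y1 mod 23 = 1 * (20 - 14) - 15 = 14

P + Q = (14, 14)


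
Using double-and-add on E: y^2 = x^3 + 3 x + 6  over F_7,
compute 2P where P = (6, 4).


k = 2 = 10_2 (binary, LSB first: 01)
Double-and-add from P = (6, 4):
  bit 0 = 0: acc unchanged = O
  bit 1 = 1: acc = O + (3, 0) = (3, 0)

2P = (3, 0)


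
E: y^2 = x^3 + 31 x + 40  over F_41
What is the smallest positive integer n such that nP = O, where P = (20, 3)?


Compute successive multiples of P until we hit O:
  1P = (20, 3)
  2P = (9, 33)
  3P = (13, 4)
  4P = (3, 18)
  5P = (28, 33)
  6P = (25, 9)
  7P = (4, 8)
  8P = (40, 34)
  ... (continuing to 51P)
  51P = O

ord(P) = 51


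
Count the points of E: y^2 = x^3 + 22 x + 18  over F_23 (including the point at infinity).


For each x in F_23, count y with y^2 = x^3 + 22 x + 18 mod 23:
  x = 0: RHS = 18, y in [8, 15]  -> 2 point(s)
  x = 1: RHS = 18, y in [8, 15]  -> 2 point(s)
  x = 2: RHS = 1, y in [1, 22]  -> 2 point(s)
  x = 4: RHS = 9, y in [3, 20]  -> 2 point(s)
  x = 5: RHS = 0, y in [0]  -> 1 point(s)
  x = 7: RHS = 9, y in [3, 20]  -> 2 point(s)
  x = 8: RHS = 16, y in [4, 19]  -> 2 point(s)
  x = 9: RHS = 2, y in [5, 18]  -> 2 point(s)
  x = 11: RHS = 4, y in [2, 21]  -> 2 point(s)
  x = 12: RHS = 9, y in [3, 20]  -> 2 point(s)
  x = 16: RHS = 4, y in [2, 21]  -> 2 point(s)
  x = 18: RHS = 13, y in [6, 17]  -> 2 point(s)
  x = 19: RHS = 4, y in [2, 21]  -> 2 point(s)
  x = 21: RHS = 12, y in [9, 14]  -> 2 point(s)
  x = 22: RHS = 18, y in [8, 15]  -> 2 point(s)
Affine points: 29. Add the point at infinity: total = 30.

#E(F_23) = 30


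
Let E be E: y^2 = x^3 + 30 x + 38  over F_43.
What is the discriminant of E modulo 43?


4 a^3 + 27 b^2 = 4*30^3 + 27*38^2 = 108000 + 38988 = 146988
Delta = -16 * (146988) = -2351808
Delta mod 43 = 34

Delta = 34 (mod 43)


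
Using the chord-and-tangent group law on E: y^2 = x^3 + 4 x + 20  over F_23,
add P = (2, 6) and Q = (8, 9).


P != Q, so use the chord formula.
s = (y2 - y1) / (x2 - x1) = (3) / (6) mod 23 = 12
x3 = s^2 - x1 - x2 mod 23 = 12^2 - 2 - 8 = 19
y3 = s (x1 - x3) - y1 mod 23 = 12 * (2 - 19) - 6 = 20

P + Q = (19, 20)


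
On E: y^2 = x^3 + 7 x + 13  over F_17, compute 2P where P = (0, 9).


Doubling: s = (3 x1^2 + a) / (2 y1)
s = (3*0^2 + 7) / (2*9) mod 17 = 7
x3 = s^2 - 2 x1 mod 17 = 7^2 - 2*0 = 15
y3 = s (x1 - x3) - y1 mod 17 = 7 * (0 - 15) - 9 = 5

2P = (15, 5)


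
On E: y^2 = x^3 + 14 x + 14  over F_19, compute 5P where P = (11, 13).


k = 5 = 101_2 (binary, LSB first: 101)
Double-and-add from P = (11, 13):
  bit 0 = 1: acc = O + (11, 13) = (11, 13)
  bit 1 = 0: acc unchanged = (11, 13)
  bit 2 = 1: acc = (11, 13) + (14, 3) = (3, 11)

5P = (3, 11)


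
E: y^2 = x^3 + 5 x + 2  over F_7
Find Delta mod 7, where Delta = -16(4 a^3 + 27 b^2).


4 a^3 + 27 b^2 = 4*5^3 + 27*2^2 = 500 + 108 = 608
Delta = -16 * (608) = -9728
Delta mod 7 = 2

Delta = 2 (mod 7)


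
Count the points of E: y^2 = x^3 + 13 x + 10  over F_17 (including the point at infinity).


For each x in F_17, count y with y^2 = x^3 + 13 x + 10 mod 17:
  x = 3: RHS = 8, y in [5, 12]  -> 2 point(s)
  x = 5: RHS = 13, y in [8, 9]  -> 2 point(s)
  x = 6: RHS = 15, y in [7, 10]  -> 2 point(s)
  x = 7: RHS = 2, y in [6, 11]  -> 2 point(s)
  x = 10: RHS = 1, y in [1, 16]  -> 2 point(s)
  x = 13: RHS = 13, y in [8, 9]  -> 2 point(s)
  x = 16: RHS = 13, y in [8, 9]  -> 2 point(s)
Affine points: 14. Add the point at infinity: total = 15.

#E(F_17) = 15


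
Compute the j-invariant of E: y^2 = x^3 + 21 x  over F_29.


Delta = -16(4 a^3 + 27 b^2) mod 29 = 27
-1728 * (4 a)^3 = -1728 * (4*21)^3 mod 29 = 24
j = 24 * 27^(-1) mod 29 = 17

j = 17 (mod 29)


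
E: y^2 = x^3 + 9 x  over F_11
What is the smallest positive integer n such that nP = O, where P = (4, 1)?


Compute successive multiples of P until we hit O:
  1P = (4, 1)
  2P = (4, 10)
  3P = O

ord(P) = 3


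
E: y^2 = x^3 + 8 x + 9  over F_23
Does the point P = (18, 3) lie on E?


Check whether y^2 = x^3 + 8 x + 9 (mod 23) for (x, y) = (18, 3).
LHS: y^2 = 3^2 mod 23 = 9
RHS: x^3 + 8 x + 9 = 18^3 + 8*18 + 9 mod 23 = 5
LHS != RHS

No, not on the curve


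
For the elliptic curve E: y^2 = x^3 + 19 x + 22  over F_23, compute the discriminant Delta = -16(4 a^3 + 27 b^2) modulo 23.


4 a^3 + 27 b^2 = 4*19^3 + 27*22^2 = 27436 + 13068 = 40504
Delta = -16 * (40504) = -648064
Delta mod 23 = 7

Delta = 7 (mod 23)


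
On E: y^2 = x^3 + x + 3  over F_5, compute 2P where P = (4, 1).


Doubling: s = (3 x1^2 + a) / (2 y1)
s = (3*4^2 + 1) / (2*1) mod 5 = 2
x3 = s^2 - 2 x1 mod 5 = 2^2 - 2*4 = 1
y3 = s (x1 - x3) - y1 mod 5 = 2 * (4 - 1) - 1 = 0

2P = (1, 0)


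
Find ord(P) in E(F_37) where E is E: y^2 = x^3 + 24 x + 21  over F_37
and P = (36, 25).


Compute successive multiples of P until we hit O:
  1P = (36, 25)
  2P = (5, 28)
  3P = (24, 18)
  4P = (11, 5)
  5P = (1, 3)
  6P = (10, 22)
  7P = (3, 3)
  8P = (19, 11)
  ... (continuing to 43P)
  43P = O

ord(P) = 43


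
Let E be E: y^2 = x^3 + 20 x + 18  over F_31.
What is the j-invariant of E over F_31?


Delta = -16(4 a^3 + 27 b^2) mod 31 = 24
-1728 * (4 a)^3 = -1728 * (4*20)^3 mod 31 = 1
j = 1 * 24^(-1) mod 31 = 22

j = 22 (mod 31)


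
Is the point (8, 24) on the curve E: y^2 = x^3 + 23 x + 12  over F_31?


Check whether y^2 = x^3 + 23 x + 12 (mod 31) for (x, y) = (8, 24).
LHS: y^2 = 24^2 mod 31 = 18
RHS: x^3 + 23 x + 12 = 8^3 + 23*8 + 12 mod 31 = 26
LHS != RHS

No, not on the curve


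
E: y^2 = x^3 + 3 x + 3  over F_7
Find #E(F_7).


For each x in F_7, count y with y^2 = x^3 + 3 x + 3 mod 7:
  x = 1: RHS = 0, y in [0]  -> 1 point(s)
  x = 3: RHS = 4, y in [2, 5]  -> 2 point(s)
  x = 4: RHS = 2, y in [3, 4]  -> 2 point(s)
Affine points: 5. Add the point at infinity: total = 6.

#E(F_7) = 6


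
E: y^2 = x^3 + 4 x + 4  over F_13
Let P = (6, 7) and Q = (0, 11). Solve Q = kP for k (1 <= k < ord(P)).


Enumerate multiples of P until we hit Q = (0, 11):
  1P = (6, 7)
  2P = (0, 2)
  3P = (3, 2)
  4P = (1, 10)
  5P = (10, 11)
  6P = (11, 1)
  7P = (12, 8)
  8P = (12, 5)
  9P = (11, 12)
  10P = (10, 2)
  11P = (1, 3)
  12P = (3, 11)
  13P = (0, 11)
Match found at i = 13.

k = 13


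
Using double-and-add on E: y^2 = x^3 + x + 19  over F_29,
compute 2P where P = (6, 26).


k = 2 = 10_2 (binary, LSB first: 01)
Double-and-add from P = (6, 26):
  bit 0 = 0: acc unchanged = O
  bit 1 = 1: acc = O + (24, 11) = (24, 11)

2P = (24, 11)


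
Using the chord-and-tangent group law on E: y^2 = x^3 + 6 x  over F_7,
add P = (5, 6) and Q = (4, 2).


P != Q, so use the chord formula.
s = (y2 - y1) / (x2 - x1) = (3) / (6) mod 7 = 4
x3 = s^2 - x1 - x2 mod 7 = 4^2 - 5 - 4 = 0
y3 = s (x1 - x3) - y1 mod 7 = 4 * (5 - 0) - 6 = 0

P + Q = (0, 0)


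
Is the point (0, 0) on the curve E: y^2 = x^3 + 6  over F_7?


Check whether y^2 = x^3 + 0 x + 6 (mod 7) for (x, y) = (0, 0).
LHS: y^2 = 0^2 mod 7 = 0
RHS: x^3 + 0 x + 6 = 0^3 + 0*0 + 6 mod 7 = 6
LHS != RHS

No, not on the curve


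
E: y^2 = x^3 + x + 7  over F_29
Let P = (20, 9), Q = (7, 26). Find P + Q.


P != Q, so use the chord formula.
s = (y2 - y1) / (x2 - x1) = (17) / (16) mod 29 = 21
x3 = s^2 - x1 - x2 mod 29 = 21^2 - 20 - 7 = 8
y3 = s (x1 - x3) - y1 mod 29 = 21 * (20 - 8) - 9 = 11

P + Q = (8, 11)


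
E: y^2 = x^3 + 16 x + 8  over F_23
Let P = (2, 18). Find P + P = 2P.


Doubling: s = (3 x1^2 + a) / (2 y1)
s = (3*2^2 + 16) / (2*18) mod 23 = 11
x3 = s^2 - 2 x1 mod 23 = 11^2 - 2*2 = 2
y3 = s (x1 - x3) - y1 mod 23 = 11 * (2 - 2) - 18 = 5

2P = (2, 5)


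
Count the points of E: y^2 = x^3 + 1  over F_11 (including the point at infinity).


For each x in F_11, count y with y^2 = x^3 + 0 x + 1 mod 11:
  x = 0: RHS = 1, y in [1, 10]  -> 2 point(s)
  x = 2: RHS = 9, y in [3, 8]  -> 2 point(s)
  x = 5: RHS = 5, y in [4, 7]  -> 2 point(s)
  x = 7: RHS = 3, y in [5, 6]  -> 2 point(s)
  x = 9: RHS = 4, y in [2, 9]  -> 2 point(s)
  x = 10: RHS = 0, y in [0]  -> 1 point(s)
Affine points: 11. Add the point at infinity: total = 12.

#E(F_11) = 12


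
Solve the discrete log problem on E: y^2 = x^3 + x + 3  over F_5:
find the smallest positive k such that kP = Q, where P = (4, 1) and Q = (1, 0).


Enumerate multiples of P until we hit Q = (1, 0):
  1P = (4, 1)
  2P = (1, 0)
Match found at i = 2.

k = 2


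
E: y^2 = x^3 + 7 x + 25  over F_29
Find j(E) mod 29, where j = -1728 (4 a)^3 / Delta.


Delta = -16(4 a^3 + 27 b^2) mod 29 = 20
-1728 * (4 a)^3 = -1728 * (4*7)^3 mod 29 = 17
j = 17 * 20^(-1) mod 29 = 11

j = 11 (mod 29)


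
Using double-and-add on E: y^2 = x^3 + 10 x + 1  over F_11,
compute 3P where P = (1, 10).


k = 3 = 11_2 (binary, LSB first: 11)
Double-and-add from P = (1, 10):
  bit 0 = 1: acc = O + (1, 10) = (1, 10)
  bit 1 = 1: acc = (1, 10) + (10, 10) = (0, 1)

3P = (0, 1)


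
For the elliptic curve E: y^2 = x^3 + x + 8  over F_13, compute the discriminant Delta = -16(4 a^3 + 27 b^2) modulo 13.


4 a^3 + 27 b^2 = 4*1^3 + 27*8^2 = 4 + 1728 = 1732
Delta = -16 * (1732) = -27712
Delta mod 13 = 4

Delta = 4 (mod 13)


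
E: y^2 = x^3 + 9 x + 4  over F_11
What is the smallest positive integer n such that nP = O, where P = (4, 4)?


Compute successive multiples of P until we hit O:
  1P = (4, 4)
  2P = (1, 5)
  3P = (0, 2)
  4P = (10, 4)
  5P = (8, 7)
  6P = (3, 5)
  7P = (5, 8)
  8P = (7, 6)
  ... (continuing to 18P)
  18P = O

ord(P) = 18


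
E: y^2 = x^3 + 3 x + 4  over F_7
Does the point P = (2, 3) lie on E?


Check whether y^2 = x^3 + 3 x + 4 (mod 7) for (x, y) = (2, 3).
LHS: y^2 = 3^2 mod 7 = 2
RHS: x^3 + 3 x + 4 = 2^3 + 3*2 + 4 mod 7 = 4
LHS != RHS

No, not on the curve


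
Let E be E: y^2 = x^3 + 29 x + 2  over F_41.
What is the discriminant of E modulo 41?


4 a^3 + 27 b^2 = 4*29^3 + 27*2^2 = 97556 + 108 = 97664
Delta = -16 * (97664) = -1562624
Delta mod 41 = 9

Delta = 9 (mod 41)


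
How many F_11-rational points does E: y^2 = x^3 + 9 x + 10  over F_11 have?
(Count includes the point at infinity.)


For each x in F_11, count y with y^2 = x^3 + 9 x + 10 mod 11:
  x = 1: RHS = 9, y in [3, 8]  -> 2 point(s)
  x = 2: RHS = 3, y in [5, 6]  -> 2 point(s)
  x = 3: RHS = 9, y in [3, 8]  -> 2 point(s)
  x = 4: RHS = 0, y in [0]  -> 1 point(s)
  x = 5: RHS = 4, y in [2, 9]  -> 2 point(s)
  x = 6: RHS = 5, y in [4, 7]  -> 2 point(s)
  x = 7: RHS = 9, y in [3, 8]  -> 2 point(s)
  x = 8: RHS = 0, y in [0]  -> 1 point(s)
  x = 10: RHS = 0, y in [0]  -> 1 point(s)
Affine points: 15. Add the point at infinity: total = 16.

#E(F_11) = 16


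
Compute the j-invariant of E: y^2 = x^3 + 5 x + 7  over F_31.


Delta = -16(4 a^3 + 27 b^2) mod 31 = 3
-1728 * (4 a)^3 = -1728 * (4*5)^3 mod 31 = 16
j = 16 * 3^(-1) mod 31 = 26

j = 26 (mod 31)


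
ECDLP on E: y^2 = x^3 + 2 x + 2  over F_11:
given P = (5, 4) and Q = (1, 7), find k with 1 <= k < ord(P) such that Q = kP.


Enumerate multiples of P until we hit Q = (1, 7):
  1P = (5, 4)
  2P = (1, 7)
Match found at i = 2.

k = 2


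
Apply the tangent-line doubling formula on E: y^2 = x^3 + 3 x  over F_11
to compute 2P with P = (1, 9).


Doubling: s = (3 x1^2 + a) / (2 y1)
s = (3*1^2 + 3) / (2*9) mod 11 = 4
x3 = s^2 - 2 x1 mod 11 = 4^2 - 2*1 = 3
y3 = s (x1 - x3) - y1 mod 11 = 4 * (1 - 3) - 9 = 5

2P = (3, 5)


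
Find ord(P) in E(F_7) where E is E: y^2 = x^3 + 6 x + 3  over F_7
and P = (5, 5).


Compute successive multiples of P until we hit O:
  1P = (5, 5)
  2P = (5, 2)
  3P = O

ord(P) = 3


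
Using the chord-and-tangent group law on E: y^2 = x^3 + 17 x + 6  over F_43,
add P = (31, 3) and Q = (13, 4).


P != Q, so use the chord formula.
s = (y2 - y1) / (x2 - x1) = (1) / (25) mod 43 = 31
x3 = s^2 - x1 - x2 mod 43 = 31^2 - 31 - 13 = 14
y3 = s (x1 - x3) - y1 mod 43 = 31 * (31 - 14) - 3 = 8

P + Q = (14, 8)


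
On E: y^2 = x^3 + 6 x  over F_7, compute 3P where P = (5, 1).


k = 3 = 11_2 (binary, LSB first: 11)
Double-and-add from P = (5, 1):
  bit 0 = 1: acc = O + (5, 1) = (5, 1)
  bit 1 = 1: acc = (5, 1) + (1, 0) = (5, 6)

3P = (5, 6)


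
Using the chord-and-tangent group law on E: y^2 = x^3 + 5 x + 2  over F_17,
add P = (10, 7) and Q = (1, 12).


P != Q, so use the chord formula.
s = (y2 - y1) / (x2 - x1) = (5) / (8) mod 17 = 7
x3 = s^2 - x1 - x2 mod 17 = 7^2 - 10 - 1 = 4
y3 = s (x1 - x3) - y1 mod 17 = 7 * (10 - 4) - 7 = 1

P + Q = (4, 1)


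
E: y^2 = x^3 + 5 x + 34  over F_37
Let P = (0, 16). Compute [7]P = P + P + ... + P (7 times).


k = 7 = 111_2 (binary, LSB first: 111)
Double-and-add from P = (0, 16):
  bit 0 = 1: acc = O + (0, 16) = (0, 16)
  bit 1 = 1: acc = (0, 16) + (1, 22) = (35, 33)
  bit 2 = 1: acc = (35, 33) + (28, 0) = (0, 21)

7P = (0, 21)


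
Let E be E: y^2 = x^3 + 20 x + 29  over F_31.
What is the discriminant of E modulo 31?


4 a^3 + 27 b^2 = 4*20^3 + 27*29^2 = 32000 + 22707 = 54707
Delta = -16 * (54707) = -875312
Delta mod 31 = 4

Delta = 4 (mod 31)


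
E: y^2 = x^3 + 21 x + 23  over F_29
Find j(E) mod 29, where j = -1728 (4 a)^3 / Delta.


Delta = -16(4 a^3 + 27 b^2) mod 29 = 19
-1728 * (4 a)^3 = -1728 * (4*21)^3 mod 29 = 24
j = 24 * 19^(-1) mod 29 = 15

j = 15 (mod 29)


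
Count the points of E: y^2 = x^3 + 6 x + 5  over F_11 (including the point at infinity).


For each x in F_11, count y with y^2 = x^3 + 6 x + 5 mod 11:
  x = 0: RHS = 5, y in [4, 7]  -> 2 point(s)
  x = 1: RHS = 1, y in [1, 10]  -> 2 point(s)
  x = 2: RHS = 3, y in [5, 6]  -> 2 point(s)
  x = 4: RHS = 5, y in [4, 7]  -> 2 point(s)
  x = 6: RHS = 4, y in [2, 9]  -> 2 point(s)
  x = 7: RHS = 5, y in [4, 7]  -> 2 point(s)
  x = 8: RHS = 4, y in [2, 9]  -> 2 point(s)
  x = 10: RHS = 9, y in [3, 8]  -> 2 point(s)
Affine points: 16. Add the point at infinity: total = 17.

#E(F_11) = 17


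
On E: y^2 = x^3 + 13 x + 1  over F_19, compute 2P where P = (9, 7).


Doubling: s = (3 x1^2 + a) / (2 y1)
s = (3*9^2 + 13) / (2*7) mod 19 = 2
x3 = s^2 - 2 x1 mod 19 = 2^2 - 2*9 = 5
y3 = s (x1 - x3) - y1 mod 19 = 2 * (9 - 5) - 7 = 1

2P = (5, 1)


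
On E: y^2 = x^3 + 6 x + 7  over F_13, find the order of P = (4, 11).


Compute successive multiples of P until we hit O:
  1P = (4, 11)
  2P = (2, 1)
  3P = (6, 5)
  4P = (12, 0)
  5P = (6, 8)
  6P = (2, 12)
  7P = (4, 2)
  8P = O

ord(P) = 8


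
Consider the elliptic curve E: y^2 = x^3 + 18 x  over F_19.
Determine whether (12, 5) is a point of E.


Check whether y^2 = x^3 + 18 x + 0 (mod 19) for (x, y) = (12, 5).
LHS: y^2 = 5^2 mod 19 = 6
RHS: x^3 + 18 x + 0 = 12^3 + 18*12 + 0 mod 19 = 6
LHS = RHS

Yes, on the curve


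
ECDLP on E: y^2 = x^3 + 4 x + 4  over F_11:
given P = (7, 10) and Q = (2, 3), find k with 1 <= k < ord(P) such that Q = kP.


Enumerate multiples of P until we hit Q = (2, 3):
  1P = (7, 10)
  2P = (2, 3)
Match found at i = 2.

k = 2


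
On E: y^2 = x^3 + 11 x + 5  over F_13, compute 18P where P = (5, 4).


k = 18 = 10010_2 (binary, LSB first: 01001)
Double-and-add from P = (5, 4):
  bit 0 = 0: acc unchanged = O
  bit 1 = 1: acc = O + (4, 10) = (4, 10)
  bit 2 = 0: acc unchanged = (4, 10)
  bit 3 = 0: acc unchanged = (4, 10)
  bit 4 = 1: acc = (4, 10) + (6, 12) = (4, 3)

18P = (4, 3)


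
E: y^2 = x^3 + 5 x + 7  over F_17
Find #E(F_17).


For each x in F_17, count y with y^2 = x^3 + 5 x + 7 mod 17:
  x = 1: RHS = 13, y in [8, 9]  -> 2 point(s)
  x = 2: RHS = 8, y in [5, 12]  -> 2 point(s)
  x = 3: RHS = 15, y in [7, 10]  -> 2 point(s)
  x = 5: RHS = 4, y in [2, 15]  -> 2 point(s)
  x = 6: RHS = 15, y in [7, 10]  -> 2 point(s)
  x = 8: RHS = 15, y in [7, 10]  -> 2 point(s)
  x = 9: RHS = 16, y in [4, 13]  -> 2 point(s)
  x = 11: RHS = 16, y in [4, 13]  -> 2 point(s)
  x = 13: RHS = 8, y in [5, 12]  -> 2 point(s)
  x = 14: RHS = 16, y in [4, 13]  -> 2 point(s)
  x = 16: RHS = 1, y in [1, 16]  -> 2 point(s)
Affine points: 22. Add the point at infinity: total = 23.

#E(F_17) = 23
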